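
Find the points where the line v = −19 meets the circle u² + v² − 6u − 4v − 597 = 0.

(−10, −19) and (16, −19)

Substitute v = −19:
u² − 6u − 160 = 0
u = 16 or u = −10, giving (16, −19) and (−10, −19).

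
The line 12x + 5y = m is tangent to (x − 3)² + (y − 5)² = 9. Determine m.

m = 22 or m = 100

Tangency holds when the distance from the centre (3, 5) to the line equals the radius 3:
|12·3 + 5·5 − m| / √169 = 3
|m − (61)| = 3·13, so m = 100 or m = 22.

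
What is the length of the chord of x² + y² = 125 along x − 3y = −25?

5√10

The distance from (0, 0) to the line is 25/√10, and r² = 125.
Chord = 2√(r² − d²) = 2·√(125/2) = 5√10.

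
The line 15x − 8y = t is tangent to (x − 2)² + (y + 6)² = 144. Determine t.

t = −126 or t = 282

Tangency holds when the distance from the centre (2, −6) to the line equals the radius 12:
|15·2 − 8·(−6) − t| / √289 = 12
|t − (78)| = 12·17, so t = 282 or t = −126.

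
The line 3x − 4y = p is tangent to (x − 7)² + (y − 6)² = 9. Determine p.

The line touches the circle iff its distance from (7, 6) is 3:
|3·7 − 4·6 − p| / √25 = 3
|p − (−3)| = 3·5, so p = 12 or p = −18.

p = −18 or p = 12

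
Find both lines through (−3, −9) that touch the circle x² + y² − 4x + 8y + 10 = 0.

Let a tangent through (−3, −9) have slope m. Its distance from (2, −4) must equal √10:
[m·(5) − (5)]² = 10(m² + 1)
3m² − 10m + 3 = 0, so m = 3 or m = 1/3.
Through (−3, −9) these give 3x − y = 0 and x − 3y = 24.

3x − y = 0 and x − 3y = 24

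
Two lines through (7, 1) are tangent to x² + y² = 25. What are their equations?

Let a tangent through (7, 1) have slope m. Its distance from (0, 0) must equal 5:
[m·(−7) − (−1)]² = 25(m² + 1)
12m² − 7m − 12 = 0, so m = −3/4 or m = 4/3.
With m = −3/4: 3x + 4y = 25. With m = 4/3: 4x − 3y = 25.

3x + 4y = 25 and 4x − 3y = 25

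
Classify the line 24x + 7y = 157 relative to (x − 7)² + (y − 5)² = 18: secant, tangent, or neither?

secant

Centre (7, 5), r² = 18. Distance² from centre to line = (46)²/625 = 2116/625.
Since d² < r², the line cuts the circle twice.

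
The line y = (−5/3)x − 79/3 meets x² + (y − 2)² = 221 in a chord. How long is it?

√34

Substitute y = (−79 − 5x)/3:
34x² + 850x + 5236 = 0  ⟹  x² + 25x + 154 = 0
x = −11 or x = −14, giving (−11, −8) and (−14, −3).
|(−11, −8) − (−14, −3)| = √((3)² + (−5)²) = √34.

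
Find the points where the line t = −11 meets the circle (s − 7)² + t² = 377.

(−9, −11) and (23, −11)

Express t = −11 and substitute into the circle:
s² − 14s − 207 = 0
s = 23 or s = −9, giving (23, −11) and (−9, −11).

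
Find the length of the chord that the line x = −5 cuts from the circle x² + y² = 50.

The line gives x = −5. Substituting into the circle:
y² − 25 = 0
y = 5 or y = −5, giving (−5, 5) and (−5, −5).
|(−5, 5) − (−5, −5)| = √((0)² + (10)²) = 10.

10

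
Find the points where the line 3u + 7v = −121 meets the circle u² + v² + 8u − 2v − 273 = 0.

Substitute v = (−121 − 3u)/7:
58u² + 1160u + 2958 = 0  ⟹  u² + 20u + 51 = 0
u = −3 or u = −17, giving (−3, −16) and (−17, −10).

(−17, −10) and (−3, −16)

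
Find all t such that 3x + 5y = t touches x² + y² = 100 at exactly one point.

t = ±10√34

Tangency holds when the distance from the centre (0, 0) to the line equals the radius 10:
|3·0 + 5·0 − t| / √34 = 10
|t| = 10√34.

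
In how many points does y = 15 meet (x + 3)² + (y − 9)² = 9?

Centre (−3, 9), r² = 9. Distance² from centre to line = (−6)² = 36.
Since d² > r², the line lies outside the circle.

0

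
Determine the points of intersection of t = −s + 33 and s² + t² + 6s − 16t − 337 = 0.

Express t = −s + 33 and substitute into the circle:
2s² − 44s + 224 = 0  ⟹  s² − 22s + 112 = 0
s = 14 or s = 8, giving (14, 19) and (8, 25).

(8, 25) and (14, 19)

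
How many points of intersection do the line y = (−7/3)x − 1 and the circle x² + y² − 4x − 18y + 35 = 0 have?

2

Centre (2, 9), r² = 50. Distance² from centre to line = (44)²/58 = 968/29.
Since d² < r², the line cuts the circle twice.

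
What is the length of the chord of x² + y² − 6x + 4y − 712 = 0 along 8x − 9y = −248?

The distance from (3, −2) to the line is 290/√145, and r² = 725.
Half the chord is √(r² − d²) = √(145), so the full chord is 2√145.

2√145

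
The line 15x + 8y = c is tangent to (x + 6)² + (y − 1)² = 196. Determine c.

c = −320 or c = 156

Tangency holds when the distance from the centre (−6, 1) to the line equals the radius 14:
|15·(−6) + 8·1 − c| / √289 = 14
|c − (−82)| = 14·17, so c = 156 or c = −320.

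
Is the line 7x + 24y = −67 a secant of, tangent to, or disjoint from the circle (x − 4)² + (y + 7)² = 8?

Centre (4, −7), r² = 8. Distance² from centre to line = (−73)²/625 = 5329/625.
Since d² > r², the line lies outside the circle.

disjoint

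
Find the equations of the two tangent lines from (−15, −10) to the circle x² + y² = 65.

Let a tangent through (−15, −10) have slope m. Its distance from (0, 0) must equal √65:
(15m − (10))² = 65(m² + 1)
32m² − 60m + 7 = 0, so m = 1/8 or m = 7/4.
Through (−15, −10) these give x − 8y = 65 and 7x − 4y = −65.

x − 8y = 65 and 7x − 4y = −65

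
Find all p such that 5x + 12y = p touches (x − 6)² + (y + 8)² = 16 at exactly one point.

For a tangent, require d(centre, line) = r = 4.
|5·6 + 12·(−8) − p| / √169 = 4
|p − (−66)| = 4·13, so p = −14 or p = −118.

p = −118 or p = −14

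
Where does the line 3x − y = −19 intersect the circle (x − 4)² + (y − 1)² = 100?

(−6, 1) and (−4, 7)

Express y = 3x + 19 and substitute into the circle:
10x² + 100x + 240 = 0  ⟹  x² + 10x + 24 = 0
x = −4 or x = −6, giving (−4, 7) and (−6, 1).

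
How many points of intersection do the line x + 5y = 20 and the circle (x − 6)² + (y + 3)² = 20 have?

Substituting the line into the circle gives 26x² − 370x + 1625 = 0.
Discriminant = (−370)² − 4·26·(1625) = −32100 < 0.
No real roots: the line does not meet the circle.

0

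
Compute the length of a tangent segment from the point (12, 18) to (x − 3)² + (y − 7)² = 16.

Centre (3, 7), r² = 16. |PO|² = (9)² + (11)² = 202.
Power of the point: PT² = |PO|² − r² = 186, so PT = √186.

√186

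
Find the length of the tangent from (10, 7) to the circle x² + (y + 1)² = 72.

2√23

The centre is (0, −1) and r = 6√2. The square of the distance from P to the centre is 100 + 64 = 164.
Power of the point: PT² = |PO|² − r² = 92, so PT = 2√23.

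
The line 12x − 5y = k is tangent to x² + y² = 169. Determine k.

k = −169 or k = 169

The line touches the circle iff its distance from (0, 0) is 13:
|12·0 − 5·0 − k| / √169 = 13
|k| = 13·13, so k = 169 or k = −169.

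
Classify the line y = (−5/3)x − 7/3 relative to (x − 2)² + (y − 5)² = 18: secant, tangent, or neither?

d² = (5·2 + 3·5 − (−7))²/34 = 512/17; r² = 18.
Since d² > r², the line lies outside the circle.

neither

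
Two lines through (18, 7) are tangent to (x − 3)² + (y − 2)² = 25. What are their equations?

A line y − (7) = m(x − (18)) is tangent when its distance from (3, 2) is 5:
[m·(−15) − (−5)]² = 25(m² + 1)
4m² − 3m = 0, so m = 3/4 or m = 0.
Through (18, 7) these give 3x − 4y = 26 and y = 7.

3x − 4y = 26 and y = 7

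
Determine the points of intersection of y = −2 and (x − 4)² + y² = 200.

(−10, −2) and (18, −2)

From the line, y = −2. Substituting:
x² − 8x − 180 = 0
x = 18 or x = −10, giving (18, −2) and (−10, −2).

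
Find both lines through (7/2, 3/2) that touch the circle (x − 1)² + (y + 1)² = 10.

3x + y = 12 and x + 3y = 8

Write the tangent as mx − y + (3/2 − m·(7/2)) = 0 and set its distance from the centre to √10:
[m·(−5/2) − (−5/2)]² = 10(m² + 1)
3m² + 10m + 3 = 0, so m = −3 or m = −1/3.
With m = −3: 3x + y = 12. With m = −1/3: x + 3y = 8.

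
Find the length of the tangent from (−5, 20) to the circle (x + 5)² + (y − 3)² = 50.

√239

The centre is (−5, 3) and r = 5√2. The square of the distance from P to the centre is 0 + 289 = 289.
By the tangent–radius right angle, tangent length = √(|PO|² − r²) = √239.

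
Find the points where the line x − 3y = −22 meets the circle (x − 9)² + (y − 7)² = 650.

From the line, y = (22 + x)/3. Substituting:
10x² − 160x − 5120 = 0  ⟹  x² − 16x − 512 = 0
x = 32 or x = −16, giving (32, 18) and (−16, 2).

(−16, 2) and (32, 18)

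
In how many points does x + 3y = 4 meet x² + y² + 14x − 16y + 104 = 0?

d² = (1·(−7) + 3·8 − (4))²/10 = 169/10; r² = 9.
Since d² > r², the line lies outside the circle.

0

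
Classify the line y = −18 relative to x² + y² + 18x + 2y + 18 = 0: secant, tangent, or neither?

neither

Substituting the line into the circle gives x² + 18x + 306 = 0.
Discriminant = (18)² − 4·1·(306) = −900 < 0.
No real roots: the line does not meet the circle.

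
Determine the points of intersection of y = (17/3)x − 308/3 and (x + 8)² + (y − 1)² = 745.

(16, −12) and (19, 5)

Express y = (−308 + 17x)/3 and substitute into the circle:
298x² − 10430x + 90592 = 0  ⟹  x² − 35x + 304 = 0
x = 19 or x = 16, giving (19, 5) and (16, −12).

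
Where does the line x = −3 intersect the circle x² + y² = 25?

(−3, −4) and (−3, 4)

The line gives x = −3. Substituting into the circle:
y² − 16 = 0
y = 4 or y = −4, giving (−3, 4) and (−3, −4).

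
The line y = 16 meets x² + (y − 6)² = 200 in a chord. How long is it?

Centre (0, 6), r² = 200. Perpendicular distance d from centre to line = |−10| / √1 = 10.
Chord = 2√(r² − d²) = 2·√(100) = 20.

20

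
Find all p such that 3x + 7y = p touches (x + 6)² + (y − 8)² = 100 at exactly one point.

p = 38 ± 10√58

For a tangent, require d(centre, line) = r = 10.
|3·(−6) + 7·8 − p| / √58 = 10
|p − (38)| = 10√58.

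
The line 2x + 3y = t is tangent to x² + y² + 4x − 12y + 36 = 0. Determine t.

t = 14 ± 2√13

The line touches the circle iff its distance from (−2, 6) is 2:
|2·(−2) + 3·6 − t| / √13 = 2
|t − (14)| = 2√13.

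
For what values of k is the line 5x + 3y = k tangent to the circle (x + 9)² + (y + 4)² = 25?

k = −57 ± 5√34

Tangency holds when the distance from the centre (−9, −4) to the line equals the radius 5:
|5·(−9) + 3·(−4) − k| / √34 = 5
|k − (−57)| = 5√34.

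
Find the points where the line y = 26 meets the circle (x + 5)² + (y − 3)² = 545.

Express y = 26 and substitute into the circle:
x² + 10x + 9 = 0
x = −1 or x = −9, giving (−1, 26) and (−9, 26).

(−9, 26) and (−1, 26)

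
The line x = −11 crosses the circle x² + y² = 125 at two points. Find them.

The line gives x = −11. Substituting into the circle:
y² − 4 = 0
y = 2 or y = −2, giving (−11, 2) and (−11, −2).

(−11, −2) and (−11, 2)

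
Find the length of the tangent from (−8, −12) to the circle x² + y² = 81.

√127

With centre O = (0, 0), |OP|² = 208 and r² = 81.
Power of the point: PT² = |PO|² − r² = 127, so PT = √127.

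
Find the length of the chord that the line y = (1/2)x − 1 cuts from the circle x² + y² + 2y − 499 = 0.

20√5

Substitute y = (−2 + x)/2:
5x² − 2000 = 0  ⟹  x² − 400 = 0
x = 20 or x = −20, giving (20, 9) and (−20, −11).
|(20, 9) − (−20, −11)| = √((40)² + (20)²) = 20√5.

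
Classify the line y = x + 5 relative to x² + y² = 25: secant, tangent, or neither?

Substituting the line into the circle gives 2x² + 10x = 0.
Discriminant = (10)² − 4·2·(0) = 100 > 0.
Two real roots: the line is a secant.

secant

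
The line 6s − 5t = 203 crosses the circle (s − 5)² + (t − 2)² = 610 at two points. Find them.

Express t = (−203 + 6s)/5 and substitute into the circle:
61s² − 2806s + 30744 = 0  ⟹  s² − 46s + 504 = 0
s = 28 or s = 18, giving (28, −7) and (18, −19).

(18, −19) and (28, −7)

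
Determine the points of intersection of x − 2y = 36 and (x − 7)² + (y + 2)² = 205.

From the line, y = (−36 + x)/2. Substituting:
5x² − 120x + 400 = 0  ⟹  x² − 24x + 80 = 0
x = 20 or x = 4, giving (20, −8) and (4, −16).

(4, −16) and (20, −8)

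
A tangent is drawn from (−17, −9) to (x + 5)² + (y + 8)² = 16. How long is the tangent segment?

The centre is (−5, −8) and r = 4. The square of the distance from P to the centre is 144 + 1 = 145.
By the tangent–radius right angle, tangent length = √(|PO|² − r²) = √129.

√129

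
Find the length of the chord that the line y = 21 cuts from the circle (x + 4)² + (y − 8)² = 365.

28

Centre (−4, 8), r² = 365. Perpendicular distance d from centre to line = |−13| / √1 = 13.
Chord = 2√(r² − d²) = 2·√(196) = 28.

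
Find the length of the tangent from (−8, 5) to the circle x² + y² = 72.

√17

With centre O = (0, 0), |OP|² = 89 and r² = 72.
The tangent meets the radius at right angles, so tangent² = |PO|² − r² = 89 − 72 = 17.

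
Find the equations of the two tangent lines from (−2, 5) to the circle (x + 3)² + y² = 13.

Write the tangent as mx − y + (5 − m·(−2)) = 0 and set its distance from the centre to √13:
(−1m − (−5))² = 13(m² + 1)
6m² + 5m − 6 = 0, so m = −3/2 or m = 2/3.
Through (−2, 5) these give 3x + 2y = 4 and 2x − 3y = −19.

3x + 2y = 4 and 2x − 3y = −19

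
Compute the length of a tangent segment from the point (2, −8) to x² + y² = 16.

2√13

The centre is (0, 0) and r = 4. The square of the distance from P to the centre is 4 + 64 = 68.
Power of the point: PT² = |PO|² − r² = 52, so PT = 2√13.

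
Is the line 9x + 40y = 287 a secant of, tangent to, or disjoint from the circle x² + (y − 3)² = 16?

Substituting the line into the circle gives 1681x² − 3006x + 2289 = 0.
Δ = 9036036 − 15391236 = −6355200.
No real roots: the line does not meet the circle.

disjoint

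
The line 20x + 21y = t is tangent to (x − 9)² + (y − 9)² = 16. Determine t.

t = 253 or t = 485

The line touches the circle iff its distance from (9, 9) is 4:
|20·9 + 21·9 − t| / √841 = 4
|t − (369)| = 4·29, so t = 485 or t = 253.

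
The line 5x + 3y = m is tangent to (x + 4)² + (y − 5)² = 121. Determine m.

m = −5 ± 11√34

Tangency holds when the distance from the centre (−4, 5) to the line equals the radius 11:
|5·(−4) + 3·5 − m| / √34 = 11
|m − (−5)| = 11√34.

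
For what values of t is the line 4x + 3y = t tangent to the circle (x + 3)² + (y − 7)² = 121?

t = −46 or t = 64

The line touches the circle iff its distance from (−3, 7) is 11:
|4·(−3) + 3·7 − t| / √25 = 11
|t − (9)| = 11·5, so t = 64 or t = −46.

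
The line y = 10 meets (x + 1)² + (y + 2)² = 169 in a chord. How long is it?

10

Centre (−1, −2), r² = 169. Perpendicular distance d from centre to line = |−12| / √1 = 12.
Half the chord is √(r² − d²) = √(25), so the full chord is 10.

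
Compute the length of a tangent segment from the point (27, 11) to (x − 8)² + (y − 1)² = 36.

5√17

The centre is (8, 1) and r = 6. The square of the distance from P to the centre is 361 + 100 = 461.
By the tangent–radius right angle, tangent length = √(|PO|² − r²) = √425 = 5√17.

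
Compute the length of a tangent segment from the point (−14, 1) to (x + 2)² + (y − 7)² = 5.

With centre O = (−2, 7), |OP|² = 180 and r² = 5.
The tangent meets the radius at right angles, so tangent² = |PO|² − r² = 180 − 5 = 175.

5√7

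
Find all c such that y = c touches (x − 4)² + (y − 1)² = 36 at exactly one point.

c = −5 or c = 7

For a tangent, require d(centre, line) = r = 6.
|0·4 + 1·1 − c| / √1 = 6
|c − (1)| = 6, so c = 7 or c = −5.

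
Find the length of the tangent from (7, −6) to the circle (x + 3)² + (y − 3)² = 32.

Centre (−3, 3), r² = 32. |PO|² = (10)² + (−9)² = 181.
Power of the point: PT² = |PO|² − r² = 149, so PT = √149.

√149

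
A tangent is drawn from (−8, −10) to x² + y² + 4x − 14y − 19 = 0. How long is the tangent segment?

√253

With centre O = (−2, 7), |OP|² = 325 and r² = 72.
By the tangent–radius right angle, tangent length = √(|PO|² − r²) = √253.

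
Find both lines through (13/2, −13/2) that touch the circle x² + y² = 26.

x + 5y = −26 and 5x + y = 26

Let a tangent through (13/2, −13/2) have slope m. Its distance from (0, 0) must equal √26:
[m·(−13/2) − (13/2)]² = 26(m² + 1)
5m² + 26m + 5 = 0, so m = −1/5 or m = −5.
With m = −1/5: x + 5y = −26. With m = −5: 5x + y = 26.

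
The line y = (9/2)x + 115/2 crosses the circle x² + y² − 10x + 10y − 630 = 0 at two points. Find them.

From the line, y = (115 + 9x)/2. Substituting:
85x² + 2210x + 13005 = 0  ⟹  x² + 26x + 153 = 0
x = −9 or x = −17, giving (−9, 17) and (−17, −19).

(−17, −19) and (−9, 17)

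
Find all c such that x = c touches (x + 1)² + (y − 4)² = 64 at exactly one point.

For a tangent, require d(centre, line) = r = 8.
|1·(−1) + 0·4 − c| / √1 = 8
|c − (−1)| = 8, so c = 7 or c = −9.

c = −9 or c = 7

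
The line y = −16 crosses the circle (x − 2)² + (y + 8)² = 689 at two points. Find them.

Express y = −16 and substitute into the circle:
x² − 4x − 621 = 0
x = 27 or x = −23, giving (27, −16) and (−23, −16).

(−23, −16) and (27, −16)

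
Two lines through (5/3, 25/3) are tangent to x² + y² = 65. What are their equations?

Let a tangent through (5/3, 25/3) have slope m. Its distance from (0, 0) must equal √65:
(−5/3m − (−25/3))² = 65(m² + 1)
56m² + 25m − 4 = 0, so m = 1/8 or m = −4/7.
With m = 1/8: x − 8y = −65. With m = −4/7: 4x + 7y = 65.

x − 8y = −65 and 4x + 7y = 65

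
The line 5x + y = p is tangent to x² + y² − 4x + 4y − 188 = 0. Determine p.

p = 8 ± 14√26

The line touches the circle iff its distance from (2, −2) is 14:
|5·2 + 1·(−2) − p| / √26 = 14
|p − (8)| = 14√26.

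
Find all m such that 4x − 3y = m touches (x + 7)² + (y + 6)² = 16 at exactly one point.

m = −30 or m = 10

The line touches the circle iff its distance from (−7, −6) is 4:
|4·(−7) − 3·(−6) − m| / √25 = 4
|m − (−10)| = 4·5, so m = 10 or m = −30.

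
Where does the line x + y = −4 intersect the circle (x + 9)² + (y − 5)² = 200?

From the line, y = −x − 4. Substituting:
2x² + 36x − 38 = 0  ⟹  x² + 18x − 19 = 0
x = 1 or x = −19, giving (1, −5) and (−19, 15).

(−19, 15) and (1, −5)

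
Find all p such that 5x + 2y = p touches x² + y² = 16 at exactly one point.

For a tangent, require d(centre, line) = r = 4.
|5·0 + 2·0 − p| / √29 = 4
|p| = 4√29.

p = ±4√29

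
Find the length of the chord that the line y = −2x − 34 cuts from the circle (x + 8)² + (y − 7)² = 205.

8√5

Substitute y = −2x − 34:
5x² + 180x + 1540 = 0  ⟹  x² + 36x + 308 = 0
x = −14 or x = −22, giving (−14, −6) and (−22, 10).
Chord length = distance between (−14, −6) and (−22, 10) = √320 = 8√5.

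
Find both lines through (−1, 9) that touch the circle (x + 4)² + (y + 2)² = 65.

Write the tangent as mx − y + (9 − m·(−1)) = 0 and set its distance from the centre to √65:
(−3m − (−11))² = 65(m² + 1)
28m² + 33m − 28 = 0, so m = 4/7 or m = −7/4.
Through (−1, 9) these give 4x − 7y = −67 and 7x + 4y = 29.

4x − 7y = −67 and 7x + 4y = 29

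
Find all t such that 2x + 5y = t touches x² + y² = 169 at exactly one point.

t = ±13√29

Tangency holds when the distance from the centre (0, 0) to the line equals the radius 13:
|2·0 + 5·0 − t| / √29 = 13
|t| = 13√29.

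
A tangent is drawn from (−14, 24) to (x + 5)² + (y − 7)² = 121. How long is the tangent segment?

√249

Centre (−5, 7), r² = 121. |PO|² = (−9)² + (17)² = 370.
Power of the point: PT² = |PO|² − r² = 249, so PT = √249.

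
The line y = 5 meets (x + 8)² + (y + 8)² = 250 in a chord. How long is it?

The distance from (−8, −8) to the line is 13, and r² = 250.
Chord = 2√(r² − d²) = 2·√(81) = 18.

18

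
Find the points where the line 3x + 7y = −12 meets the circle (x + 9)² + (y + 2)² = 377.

Substitute y = (−12 − 3x)/7:
58x² + 870x − 14500 = 0  ⟹  x² + 15x − 250 = 0
x = 10 or x = −25, giving (10, −6) and (−25, 9).

(−25, 9) and (10, −6)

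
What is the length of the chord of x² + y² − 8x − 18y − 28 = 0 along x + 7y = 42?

15√2

Substitute y = (42 − x)/7:
50x² − 350x − 4900 = 0  ⟹  x² − 7x − 98 = 0
x = 14 or x = −7, giving (14, 4) and (−7, 7).
Chord length = distance between (14, 4) and (−7, 7) = √450 = 15√2.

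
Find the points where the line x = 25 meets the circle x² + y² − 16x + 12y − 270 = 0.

(25, −15) and (25, 3)

The line gives x = 25. Substituting into the circle:
y² + 12y − 45 = 0
y = 3 or y = −15, giving (25, 3) and (25, −15).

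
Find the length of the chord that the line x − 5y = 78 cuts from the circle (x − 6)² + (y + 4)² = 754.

Centre (6, −4), r² = 754. Perpendicular distance d from centre to line = |−52| / √26 = 52/√26.
Half the chord is √(r² − d²) = √(650), so the full chord is 10√26.

10√26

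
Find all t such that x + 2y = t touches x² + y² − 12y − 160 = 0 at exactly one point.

t = 12 ± 14√5

Tangency holds when the distance from the centre (0, 6) to the line equals the radius 14:
|1·0 + 2·6 − t| / √5 = 14
|t − (12)| = 14√5.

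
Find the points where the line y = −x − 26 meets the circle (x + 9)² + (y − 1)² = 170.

(−20, −6) and (−16, −10)

Substitute y = −x − 26:
2x² + 72x + 640 = 0  ⟹  x² + 36x + 320 = 0
x = −16 or x = −20, giving (−16, −10) and (−20, −6).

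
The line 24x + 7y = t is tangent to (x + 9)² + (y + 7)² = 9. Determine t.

t = −340 or t = −190

Tangency holds when the distance from the centre (−9, −7) to the line equals the radius 3:
|24·(−9) + 7·(−7) − t| / √625 = 3
|t − (−265)| = 3·25, so t = −190 or t = −340.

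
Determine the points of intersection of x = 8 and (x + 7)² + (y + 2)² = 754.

(8, −25) and (8, 21)

The line gives x = 8. Substituting into the circle:
y² + 4y − 525 = 0
y = 21 or y = −25, giving (8, 21) and (8, −25).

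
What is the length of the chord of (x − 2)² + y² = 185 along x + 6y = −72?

2√37

Substitute y = (−72 − x)/6:
37x² − 1332 = 0  ⟹  x² − 36 = 0
x = 6 or x = −6, giving (6, −13) and (−6, −11).
|(6, −13) − (−6, −11)| = √((12)² + (−2)²) = 2√37.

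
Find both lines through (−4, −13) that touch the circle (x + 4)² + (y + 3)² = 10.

3x + y = −25 and 3x − y = 1

Write the tangent as mx − y + (−13 − m·(−4)) = 0 and set its distance from the centre to √10:
(0m − (10))² = 10(m² + 1)
m² − 9 = 0, so m = −3 or m = 3.
With m = −3: 3x + y = −25. With m = 3: 3x − y = 1.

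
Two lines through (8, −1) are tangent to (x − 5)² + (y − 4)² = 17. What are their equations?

4x − y = 33 and x + 4y = 4

Write the tangent as mx − y + (−1 − m·(8)) = 0 and set its distance from the centre to √17:
[m·(−3) − (5)]² = 17(m² + 1)
4m² − 15m − 4 = 0, so m = 4 or m = −1/4.
With m = 4: 4x − y = 33. With m = −1/4: x + 4y = 4.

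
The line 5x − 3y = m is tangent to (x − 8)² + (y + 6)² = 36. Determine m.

For a tangent, require d(centre, line) = r = 6.
|5·8 − 3·(−6) − m| / √34 = 6
|m − (58)| = 6√34.

m = 58 ± 6√34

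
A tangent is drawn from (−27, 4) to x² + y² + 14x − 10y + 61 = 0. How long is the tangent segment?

2√97

The centre is (−7, 5) and r = √13. The square of the distance from P to the centre is 400 + 1 = 401.
Power of the point: PT² = |PO|² − r² = 388, so PT = 2√97.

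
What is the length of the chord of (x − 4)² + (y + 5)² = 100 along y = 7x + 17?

Centre (4, −5), r² = 100. Perpendicular distance d from centre to line = |50| / √50 = 50/√50.
Chord = 2√(r² − d²) = 2·√(50) = 10√2.

10√2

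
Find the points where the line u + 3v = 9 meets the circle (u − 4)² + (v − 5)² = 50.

Express v = (9 − u)/3 and substitute into the circle:
10u² − 60u − 270 = 0  ⟹  u² − 6u − 27 = 0
u = 9 or u = −3, giving (9, 0) and (−3, 4).

(−3, 4) and (9, 0)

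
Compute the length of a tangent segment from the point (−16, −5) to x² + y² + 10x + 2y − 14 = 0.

The centre is (−5, −1) and r = 2√10. The square of the distance from P to the centre is 121 + 16 = 137.
The tangent meets the radius at right angles, so tangent² = |PO|² − r² = 137 − 40 = 97.

√97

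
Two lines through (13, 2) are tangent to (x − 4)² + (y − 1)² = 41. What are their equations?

5x − 4y = 57 and 4x + 5y = 62

Let a tangent through (13, 2) have slope m. Its distance from (4, 1) must equal √41:
[m·(−9) − (−1)]² = 41(m² + 1)
20m² − 9m − 20 = 0, so m = 5/4 or m = −4/5.
With m = 5/4: 5x − 4y = 57. With m = −4/5: 4x + 5y = 62.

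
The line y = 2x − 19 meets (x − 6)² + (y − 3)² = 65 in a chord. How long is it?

Centre (6, 3), r² = 65. Perpendicular distance d from centre to line = |−10| / √5 = 10/√5.
Half the chord is √(r² − d²) = √(45), so the full chord is 6√5.

6√5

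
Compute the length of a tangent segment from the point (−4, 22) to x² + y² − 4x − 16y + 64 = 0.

2√57

Centre (2, 8), r² = 4. |PO|² = (−6)² + (14)² = 232.
By the tangent–radius right angle, tangent length = √(|PO|² − r²) = √228 = 2√57.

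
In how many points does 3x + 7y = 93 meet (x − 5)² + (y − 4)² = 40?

0

d² = (3·5 + 7·4 − (93))²/58 = 1250/29; r² = 40.
Since d² > r², the line lies outside the circle.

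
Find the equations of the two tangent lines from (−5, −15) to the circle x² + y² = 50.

A line y − (−15) = m(x − (−5)) is tangent when its distance from (0, 0) is 5√2:
(5m − (15))² = 50(m² + 1)
m² + 6m − 7 = 0, so m = −7 or m = 1.
Through (−5, −15) these give 7x + y = −50 and x − y = 10.

7x + y = −50 and x − y = 10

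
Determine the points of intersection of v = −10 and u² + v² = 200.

(−10, −10) and (10, −10)

Express v = −10 and substitute into the circle:
u² − 100 = 0
u = 10 or u = −10, giving (10, −10) and (−10, −10).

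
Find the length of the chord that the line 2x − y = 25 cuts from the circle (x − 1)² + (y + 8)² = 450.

Centre (1, −8), r² = 450. Perpendicular distance d from centre to line = |−15| / √5 = 15/√5.
Chord = 2√(r² − d²) = 2·√(405) = 18√5.

18√5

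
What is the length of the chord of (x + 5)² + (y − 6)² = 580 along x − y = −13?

Centre (−5, 6), r² = 580. Perpendicular distance d from centre to line = |2| / √2 = 2/√2.
Half the chord is √(r² − d²) = √(578), so the full chord is 34√2.

34√2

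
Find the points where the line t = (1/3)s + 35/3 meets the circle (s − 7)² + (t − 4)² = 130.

(−2, 11) and (10, 15)

Express t = (35 + s)/3 and substitute into the circle:
10s² − 80s − 200 = 0  ⟹  s² − 8s − 20 = 0
s = 10 or s = −2, giving (10, 15) and (−2, 11).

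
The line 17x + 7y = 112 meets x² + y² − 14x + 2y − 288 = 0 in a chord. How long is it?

26√2

From the line, y = (112 − 17x)/7. Substituting:
338x² − 4732x = 0  ⟹  x² − 14x = 0
x = 14 or x = 0, giving (14, −18) and (0, 16).
Chord length = distance between (14, −18) and (0, 16) = √1352 = 26√2.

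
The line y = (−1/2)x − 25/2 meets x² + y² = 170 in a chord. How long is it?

6√5

Substitute y = (−25 − x)/2:
5x² + 50x − 55 = 0  ⟹  x² + 10x − 11 = 0
x = 1 or x = −11, giving (1, −13) and (−11, −7).
Chord length = distance between (1, −13) and (−11, −7) = √180 = 6√5.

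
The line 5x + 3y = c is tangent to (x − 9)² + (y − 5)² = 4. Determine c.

For a tangent, require d(centre, line) = r = 2.
|5·9 + 3·5 − c| / √34 = 2
|c − (60)| = 2√34.

c = 60 ± 2√34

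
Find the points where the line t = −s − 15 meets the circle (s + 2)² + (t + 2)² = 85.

From the line, t = −s − 15. Substituting:
2s² + 30s + 88 = 0  ⟹  s² + 15s + 44 = 0
s = −4 or s = −11, giving (−4, −11) and (−11, −4).

(−11, −4) and (−4, −11)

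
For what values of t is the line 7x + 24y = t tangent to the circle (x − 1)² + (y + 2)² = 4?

t = −91 or t = 9

For a tangent, require d(centre, line) = r = 2.
|7·1 + 24·(−2) − t| / √625 = 2
|t − (−41)| = 2·25, so t = 9 or t = −91.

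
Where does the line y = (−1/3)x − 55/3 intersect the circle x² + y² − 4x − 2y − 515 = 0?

Express y = (−55 − x)/3 and substitute into the circle:
10x² + 80x − 1280 = 0  ⟹  x² + 8x − 128 = 0
x = 8 or x = −16, giving (8, −21) and (−16, −13).

(−16, −13) and (8, −21)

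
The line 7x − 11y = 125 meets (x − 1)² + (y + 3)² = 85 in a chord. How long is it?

√170

The distance from (1, −3) to the line is 85/√170, and r² = 85.
Chord = 2√(r² − d²) = 2·√(85/2) = √170.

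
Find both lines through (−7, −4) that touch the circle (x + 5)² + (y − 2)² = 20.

x − 2y = 1 and 2x + y = −18

Let a tangent through (−7, −4) have slope m. Its distance from (−5, 2) must equal 2√5:
[m·(2) − (6)]² = 20(m² + 1)
2m² + 3m − 2 = 0, so m = 1/2 or m = −2.
With m = 1/2: x − 2y = 1. With m = −2: 2x + y = −18.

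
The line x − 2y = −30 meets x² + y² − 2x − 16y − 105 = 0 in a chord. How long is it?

Express y = (30 + x)/2 and substitute into the circle:
5x² + 20x − 480 = 0  ⟹  x² + 4x − 96 = 0
x = 8 or x = −12, giving (8, 19) and (−12, 9).
Chord length = distance between (8, 19) and (−12, 9) = √500 = 10√5.

10√5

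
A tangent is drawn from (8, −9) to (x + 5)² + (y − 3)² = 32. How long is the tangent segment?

√281

With centre O = (−5, 3), |OP|² = 313 and r² = 32.
The tangent meets the radius at right angles, so tangent² = |PO|² − r² = 313 − 32 = 281.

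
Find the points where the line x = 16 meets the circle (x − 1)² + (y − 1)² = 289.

(16, −7) and (16, 9)

The line gives x = 16. Substituting into the circle:
y² − 2y − 63 = 0
y = 9 or y = −7, giving (16, 9) and (16, −7).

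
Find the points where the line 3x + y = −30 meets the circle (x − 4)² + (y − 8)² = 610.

(−17, 21) and (−5, −15)

Substitute y = −3x − 30:
10x² + 220x + 850 = 0  ⟹  x² + 22x + 85 = 0
x = −5 or x = −17, giving (−5, −15) and (−17, 21).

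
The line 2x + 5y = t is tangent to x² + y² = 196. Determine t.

The line touches the circle iff its distance from (0, 0) is 14:
|2·0 + 5·0 − t| / √29 = 14
|t| = 14√29.

t = ±14√29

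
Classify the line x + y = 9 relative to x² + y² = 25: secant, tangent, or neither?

Substituting the line into the circle gives 2x² − 18x + 56 = 0.
Discriminant = (−18)² − 4·2·(56) = −124 < 0.
No real roots: the line does not meet the circle.

neither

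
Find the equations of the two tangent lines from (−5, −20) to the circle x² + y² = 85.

Write the tangent as mx − y + (−20 − m·(−5)) = 0 and set its distance from the centre to √85:
[m·(5) − (20)]² = 85(m² + 1)
12m² + 40m − 63 = 0, so m = 7/6 or m = −9/2.
With m = 7/6: 7x − 6y = 85. With m = −9/2: 9x + 2y = −85.

7x − 6y = 85 and 9x + 2y = −85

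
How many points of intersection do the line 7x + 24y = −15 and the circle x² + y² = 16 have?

2

Centre (0, 0), r² = 16. Distance² from centre to line = (15)²/625 = 9/25.
Since d² < r², the line cuts the circle twice.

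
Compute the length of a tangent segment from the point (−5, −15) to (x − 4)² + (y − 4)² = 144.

√298

The centre is (4, 4) and r = 12. The square of the distance from P to the centre is 81 + 361 = 442.
Power of the point: PT² = |PO|² − r² = 298, so PT = √298.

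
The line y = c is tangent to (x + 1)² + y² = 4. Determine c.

c = −2 or c = 2

For a tangent, require d(centre, line) = r = 2.
|0·(−1) + 1·0 − c| / √1 = 2
|c| = 2, so c = 2 or c = −2.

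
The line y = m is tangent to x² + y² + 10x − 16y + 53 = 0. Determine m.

m = 2 or m = 14

For a tangent, require d(centre, line) = r = 6.
|0·(−5) + 1·8 − m| / √1 = 6
|m − (8)| = 6, so m = 14 or m = 2.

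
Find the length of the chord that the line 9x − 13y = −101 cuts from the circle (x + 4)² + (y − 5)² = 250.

Centre (−4, 5), r² = 250. Perpendicular distance d from centre to line = |0| / √250 = 0/√250.
Chord = 2√(r² − d²) = 2·√(250) = 10√10.

10√10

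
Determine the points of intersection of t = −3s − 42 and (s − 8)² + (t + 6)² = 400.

Express t = −3s − 42 and substitute into the circle:
10s² + 200s + 960 = 0  ⟹  s² + 20s + 96 = 0
s = −8 or s = −12, giving (−8, −18) and (−12, −6).

(−12, −6) and (−8, −18)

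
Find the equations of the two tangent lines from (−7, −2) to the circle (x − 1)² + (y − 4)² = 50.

Let a tangent through (−7, −2) have slope m. Its distance from (1, 4) must equal 5√2:
(8m − (6))² = 50(m² + 1)
7m² − 48m − 7 = 0, so m = −1/7 or m = 7.
With m = −1/7: x + 7y = −21. With m = 7: 7x − y = −47.

x + 7y = −21 and 7x − y = −47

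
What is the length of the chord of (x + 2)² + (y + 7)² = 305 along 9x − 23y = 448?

√610

The distance from (−2, −7) to the line is 305/√610, and r² = 305.
Chord = 2√(r² − d²) = 2·√(305/2) = √610.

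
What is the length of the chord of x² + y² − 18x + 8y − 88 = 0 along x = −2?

16

The distance from (9, −4) to the line is 11, and r² = 185.
Half the chord is √(r² − d²) = √(64), so the full chord is 16.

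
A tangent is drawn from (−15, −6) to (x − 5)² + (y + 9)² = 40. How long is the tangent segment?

The centre is (5, −9) and r = 2√10. The square of the distance from P to the centre is 400 + 9 = 409.
By the tangent–radius right angle, tangent length = √(|PO|² − r²) = √369 = 3√41.

3√41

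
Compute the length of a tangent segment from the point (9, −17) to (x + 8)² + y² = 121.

√457

The centre is (−8, 0) and r = 11. The square of the distance from P to the centre is 289 + 289 = 578.
The tangent meets the radius at right angles, so tangent² = |PO|² − r² = 578 − 121 = 457.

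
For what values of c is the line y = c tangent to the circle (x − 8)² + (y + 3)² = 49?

c = −10 or c = 4

Tangency holds when the distance from the centre (8, −3) to the line equals the radius 7:
|0·8 + 1·(−3) − c| / √1 = 7
|c − (−3)| = 7, so c = 4 or c = −10.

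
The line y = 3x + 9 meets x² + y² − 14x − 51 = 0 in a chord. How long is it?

2√10

Centre (7, 0), r² = 100. Perpendicular distance d from centre to line = |30| / √10 = 30/√10.
Half the chord is √(r² − d²) = √(10), so the full chord is 2√10.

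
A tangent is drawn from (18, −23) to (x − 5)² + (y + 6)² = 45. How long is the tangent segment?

Centre (5, −6), r² = 45. |PO|² = (13)² + (−17)² = 458.
Power of the point: PT² = |PO|² − r² = 413, so PT = √413.

√413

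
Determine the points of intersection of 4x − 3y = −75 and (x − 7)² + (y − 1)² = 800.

Substitute y = (75 + 4x)/3:
25x² + 450x − 1575 = 0  ⟹  x² + 18x − 63 = 0
x = 3 or x = −21, giving (3, 29) and (−21, −3).

(−21, −3) and (3, 29)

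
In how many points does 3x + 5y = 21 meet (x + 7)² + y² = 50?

Substituting the line into the circle gives 34x² + 224x + 416 = 0.
Δ = 50176 − 56576 = −6400.
No real roots: the line does not meet the circle.

0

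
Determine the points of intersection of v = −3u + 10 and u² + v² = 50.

Substitute v = −3u + 10:
10u² − 60u + 50 = 0  ⟹  u² − 6u + 5 = 0
u = 5 or u = 1, giving (5, −5) and (1, 7).

(1, 7) and (5, −5)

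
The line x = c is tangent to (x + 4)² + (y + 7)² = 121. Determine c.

For a tangent, require d(centre, line) = r = 11.
|1·(−4) + 0·(−7) − c| / √1 = 11
|c − (−4)| = 11, so c = 7 or c = −15.

c = −15 or c = 7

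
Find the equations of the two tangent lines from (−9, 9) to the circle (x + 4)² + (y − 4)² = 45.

2x − y = −27 and x − 2y = −27

A line y − (9) = m(x − (−9)) is tangent when its distance from (−4, 4) is 3√5:
[m·(5) − (−5)]² = 45(m² + 1)
2m² − 5m + 2 = 0, so m = 2 or m = 1/2.
Through (−9, 9) these give 2x − y = −27 and x − 2y = −27.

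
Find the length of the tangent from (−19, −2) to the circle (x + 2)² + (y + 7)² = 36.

The centre is (−2, −7) and r = 6. The square of the distance from P to the centre is 289 + 25 = 314.
Power of the point: PT² = |PO|² − r² = 278, so PT = √278.

√278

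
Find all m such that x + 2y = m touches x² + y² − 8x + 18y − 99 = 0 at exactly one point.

m = −14 ± 14√5

Tangency holds when the distance from the centre (4, −9) to the line equals the radius 14:
|1·4 + 2·(−9) − m| / √5 = 14
|m − (−14)| = 14√5.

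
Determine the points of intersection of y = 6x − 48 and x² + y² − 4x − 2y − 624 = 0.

(4, −24) and (12, 24)

Express y = 6x − 48 and substitute into the circle:
37x² − 592x + 1776 = 0  ⟹  x² − 16x + 48 = 0
x = 12 or x = 4, giving (12, 24) and (4, −24).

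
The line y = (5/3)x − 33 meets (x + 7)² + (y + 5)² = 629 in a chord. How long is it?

Centre (−7, −5), r² = 629. Perpendicular distance d from centre to line = |−119| / √34 = 119/√34.
Half the chord is √(r² − d²) = √(425/2), so the full chord is 5√34.

5√34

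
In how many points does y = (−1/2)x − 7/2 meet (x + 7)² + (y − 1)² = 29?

Centre (−7, 1), r² = 29. Distance² from centre to line = (2)²/5 = 4/5.
Since d² < r², the line cuts the circle twice.

2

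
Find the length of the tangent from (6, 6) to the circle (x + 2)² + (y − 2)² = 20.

2√15

The centre is (−2, 2) and r = 2√5. The square of the distance from P to the centre is 64 + 16 = 80.
The tangent meets the radius at right angles, so tangent² = |PO|² − r² = 80 − 20 = 60.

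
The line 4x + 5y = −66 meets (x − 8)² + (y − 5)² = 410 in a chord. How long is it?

Express y = (−66 − 4x)/5 and substitute into the circle:
41x² + 328x − 369 = 0  ⟹  x² + 8x − 9 = 0
x = 1 or x = −9, giving (1, −14) and (−9, −6).
|(1, −14) − (−9, −6)| = √((10)² + (−8)²) = 2√41.

2√41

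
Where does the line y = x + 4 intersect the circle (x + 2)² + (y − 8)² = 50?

(−3, 1) and (5, 9)

Express y = x + 4 and substitute into the circle:
2x² − 4x − 30 = 0  ⟹  x² − 2x − 15 = 0
x = 5 or x = −3, giving (5, 9) and (−3, 1).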